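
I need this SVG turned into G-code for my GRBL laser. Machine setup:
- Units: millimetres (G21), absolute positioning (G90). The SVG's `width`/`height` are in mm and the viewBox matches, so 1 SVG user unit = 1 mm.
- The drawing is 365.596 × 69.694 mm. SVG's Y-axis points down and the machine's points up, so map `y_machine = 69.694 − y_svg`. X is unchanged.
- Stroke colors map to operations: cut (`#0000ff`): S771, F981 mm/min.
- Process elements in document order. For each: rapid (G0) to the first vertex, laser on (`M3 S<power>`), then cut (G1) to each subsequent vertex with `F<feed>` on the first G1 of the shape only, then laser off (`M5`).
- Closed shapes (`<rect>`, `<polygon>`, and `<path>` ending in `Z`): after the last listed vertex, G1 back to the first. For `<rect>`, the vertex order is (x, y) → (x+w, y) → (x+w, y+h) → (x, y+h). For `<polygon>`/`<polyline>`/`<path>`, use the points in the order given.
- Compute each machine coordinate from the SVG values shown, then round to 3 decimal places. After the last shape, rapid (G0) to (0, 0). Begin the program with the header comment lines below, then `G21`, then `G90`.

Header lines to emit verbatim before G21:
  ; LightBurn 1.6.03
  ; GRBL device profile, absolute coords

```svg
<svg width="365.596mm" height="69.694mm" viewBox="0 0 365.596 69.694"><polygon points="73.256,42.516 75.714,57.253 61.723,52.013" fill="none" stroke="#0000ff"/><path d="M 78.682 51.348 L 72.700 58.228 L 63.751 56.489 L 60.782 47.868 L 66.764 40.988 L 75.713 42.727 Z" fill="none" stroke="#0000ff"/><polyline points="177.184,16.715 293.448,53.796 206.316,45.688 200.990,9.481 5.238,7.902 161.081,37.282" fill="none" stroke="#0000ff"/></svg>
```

; LightBurn 1.6.03
; GRBL device profile, absolute coords
G21
G90
G0 X73.256 Y27.178
M3 S771
G1 X75.714 Y12.441 F981
G1 X61.723 Y17.681
G1 X73.256 Y27.178
M5
G0 X78.682 Y18.346
M3 S771
G1 X72.700 Y11.466 F981
G1 X63.751 Y13.205
G1 X60.782 Y21.826
G1 X66.764 Y28.706
G1 X75.713 Y26.967
G1 X78.682 Y18.346
M5
G0 X177.184 Y52.979
M3 S771
G1 X293.448 Y15.898 F981
G1 X206.316 Y24.006
G1 X200.990 Y60.213
G1 X5.238 Y61.792
G1 X161.081 Y32.412
M5
G0 X0.000 Y0.000

1 u = 1 mm; y_m = 69.694 − y.

[1] `<polygon>` regular polygon, #0000ff→cut S771 F981: (73.256,27.178) → (75.714,12.441) → (61.723,17.681) → (73.256,27.178) (closed)

[2] `<path>` regular polygon, #0000ff→cut S771 F981: (78.682,18.346) → (72.700,11.466) → (63.751,13.205) → (60.782,21.826) → (66.764,28.706) → (75.713,26.967) → (78.682,18.346) (closed)

[3] `<polyline>` open polyline, #0000ff→cut S771 F981: (177.184,52.979) → (293.448,15.898) → (206.316,24.006) → (200.990,60.213) → (5.238,61.792) → (161.081,32.412)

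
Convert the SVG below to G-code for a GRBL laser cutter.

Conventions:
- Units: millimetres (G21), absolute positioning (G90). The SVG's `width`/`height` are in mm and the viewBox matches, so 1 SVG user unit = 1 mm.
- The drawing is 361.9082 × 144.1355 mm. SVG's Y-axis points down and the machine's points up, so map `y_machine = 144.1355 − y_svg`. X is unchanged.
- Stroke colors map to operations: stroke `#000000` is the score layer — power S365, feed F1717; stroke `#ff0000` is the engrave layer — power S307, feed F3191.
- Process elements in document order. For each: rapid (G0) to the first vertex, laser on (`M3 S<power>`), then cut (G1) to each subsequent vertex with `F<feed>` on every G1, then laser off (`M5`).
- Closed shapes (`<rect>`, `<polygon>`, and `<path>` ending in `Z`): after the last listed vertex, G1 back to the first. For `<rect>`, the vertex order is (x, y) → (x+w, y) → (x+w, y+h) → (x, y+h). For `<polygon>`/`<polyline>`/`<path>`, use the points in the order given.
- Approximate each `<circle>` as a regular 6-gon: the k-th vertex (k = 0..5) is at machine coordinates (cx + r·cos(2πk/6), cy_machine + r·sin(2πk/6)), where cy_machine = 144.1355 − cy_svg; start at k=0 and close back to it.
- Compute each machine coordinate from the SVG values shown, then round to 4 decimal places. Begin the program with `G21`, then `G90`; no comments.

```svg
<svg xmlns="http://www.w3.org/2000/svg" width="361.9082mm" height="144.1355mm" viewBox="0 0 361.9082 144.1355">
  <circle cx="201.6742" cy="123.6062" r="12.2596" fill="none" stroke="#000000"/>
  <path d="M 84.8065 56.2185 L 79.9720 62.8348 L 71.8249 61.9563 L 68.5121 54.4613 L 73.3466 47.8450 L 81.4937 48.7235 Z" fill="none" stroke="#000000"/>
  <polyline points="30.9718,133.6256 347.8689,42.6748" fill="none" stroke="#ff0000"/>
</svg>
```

Since the viewBox matches the mm dimensions, user units are millimetres directly. The only transform is the Y-flip y_m = 144.1355 − y_svg.

Shape 1 is a circle drawn with `<circle>`. Its stroke #000000 means score at S365, F1717. After flipping Y the toolpath is (213.9338,20.5293) → (207.8040,31.1464) → (195.5444,31.1464) → (189.4146,20.5293) → (195.5444,9.9122) → (207.8040,9.9122) → (213.9338,20.5293), returning to the start.

Shape 2 is a regular polygon drawn with `<path>`. Its stroke #000000 means score at S365, F1717. After flipping Y the toolpath is (84.8065,87.9170) → (79.9720,81.3007) → (71.8249,82.1792) → (68.5121,89.6742) → (73.3466,96.2905) → (81.4937,95.4120) → (84.8065,87.9170), returning to the start.

Shape 3 is a line segment drawn with `<polyline>`. Its stroke #ff0000 means engrave at S307, F3191. After flipping Y the toolpath is (30.9718,10.5099) → (347.8689,101.4607).

G21
G90
G0 X213.9338 Y20.5293
M3 S365
G1 X207.8040 Y31.1464 F1717
G1 X195.5444 Y31.1464 F1717
G1 X189.4146 Y20.5293 F1717
G1 X195.5444 Y9.9122 F1717
G1 X207.8040 Y9.9122 F1717
G1 X213.9338 Y20.5293 F1717
M5
G0 X84.8065 Y87.9170
M3 S365
G1 X79.9720 Y81.3007 F1717
G1 X71.8249 Y82.1792 F1717
G1 X68.5121 Y89.6742 F1717
G1 X73.3466 Y96.2905 F1717
G1 X81.4937 Y95.4120 F1717
G1 X84.8065 Y87.9170 F1717
M5
G0 X30.9718 Y10.5099
M3 S307
G1 X347.8689 Y101.4607 F3191
M5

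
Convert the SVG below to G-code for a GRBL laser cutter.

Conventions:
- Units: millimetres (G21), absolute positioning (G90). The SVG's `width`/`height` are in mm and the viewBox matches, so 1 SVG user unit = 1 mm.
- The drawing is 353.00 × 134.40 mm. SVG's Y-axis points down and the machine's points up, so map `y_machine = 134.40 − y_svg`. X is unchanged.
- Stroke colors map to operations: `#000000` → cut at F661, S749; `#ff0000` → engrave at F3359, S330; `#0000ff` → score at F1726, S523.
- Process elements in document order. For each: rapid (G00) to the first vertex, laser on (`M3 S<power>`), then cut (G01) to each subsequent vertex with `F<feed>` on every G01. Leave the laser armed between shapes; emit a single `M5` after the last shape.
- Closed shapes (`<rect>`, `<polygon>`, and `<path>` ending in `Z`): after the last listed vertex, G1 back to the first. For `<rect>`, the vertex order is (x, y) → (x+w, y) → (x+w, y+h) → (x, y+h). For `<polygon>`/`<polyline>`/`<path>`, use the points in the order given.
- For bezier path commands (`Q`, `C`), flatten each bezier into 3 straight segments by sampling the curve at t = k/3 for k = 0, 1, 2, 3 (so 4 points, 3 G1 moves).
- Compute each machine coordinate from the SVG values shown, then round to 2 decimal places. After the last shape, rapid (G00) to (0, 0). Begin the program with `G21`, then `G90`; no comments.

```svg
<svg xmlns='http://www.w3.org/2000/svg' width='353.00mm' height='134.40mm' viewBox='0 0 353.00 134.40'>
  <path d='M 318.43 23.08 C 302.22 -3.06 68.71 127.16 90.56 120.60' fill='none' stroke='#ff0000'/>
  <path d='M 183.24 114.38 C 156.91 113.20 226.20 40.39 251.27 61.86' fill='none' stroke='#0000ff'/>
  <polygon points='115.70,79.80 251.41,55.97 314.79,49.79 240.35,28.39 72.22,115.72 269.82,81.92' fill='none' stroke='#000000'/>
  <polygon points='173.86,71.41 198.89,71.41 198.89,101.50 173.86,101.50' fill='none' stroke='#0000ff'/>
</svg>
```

G21
G90
G00 X318.43 Y111.32
M3 S330
G01 X247.29 Y96.20 F3359
G01 X136.32 Y41.98 F3359
G01 X90.56 Y13.80 F3359
G00 X183.24 Y20.02
M3 S523
G01 X183.60 Y38.93 F1726
G01 X216.64 Y68.73 F1726
G01 X251.27 Y72.54 F1726
G00 X115.70 Y54.60
M3 S749
G01 X251.41 Y78.43 F661
G01 X314.79 Y84.61 F661
G01 X240.35 Y106.01 F661
G01 X72.22 Y18.68 F661
G01 X269.82 Y52.48 F661
G01 X115.70 Y54.60 F661
G00 X173.86 Y62.99
M3 S523
G01 X198.89 Y62.99 F1726
G01 X198.89 Y32.90 F1726
G01 X173.86 Y32.90 F1726
G01 X173.86 Y62.99 F1726
M5
G00 X0.00 Y0.00

Since the viewBox matches the mm dimensions, user units are millimetres directly. The only transform is the Y-flip y_m = 134.40 − y_svg.

Shape 1 is a cubic bezier drawn with `<path>`. Its stroke #ff0000 means engrave at S330, F3359. After flipping Y the toolpath is (318.43,111.32) → (247.29,96.20) → (136.32,41.98) → (90.56,13.80).

Shape 2 is a cubic bezier drawn with `<path>`. Its stroke #0000ff means score at S523, F1726. After flipping Y the toolpath is (183.24,20.02) → (183.60,38.93) → (216.64,68.73) → (251.27,72.54).

Shape 3 is a closed polygon drawn with `<polygon>`. Its stroke #000000 means cut at S749, F661. After flipping Y the toolpath is (115.70,54.60) → (251.41,78.43) → (314.79,84.61) → (240.35,106.01) → (72.22,18.68) → (269.82,52.48) → (115.70,54.60), returning to the start.

Shape 4 is a rectangle drawn with `<polygon>`. Its stroke #0000ff means score at S523, F1726. After flipping Y the toolpath is (173.86,62.99) → (198.89,62.99) → (198.89,32.90) → (173.86,32.90) → (173.86,62.99), returning to the start.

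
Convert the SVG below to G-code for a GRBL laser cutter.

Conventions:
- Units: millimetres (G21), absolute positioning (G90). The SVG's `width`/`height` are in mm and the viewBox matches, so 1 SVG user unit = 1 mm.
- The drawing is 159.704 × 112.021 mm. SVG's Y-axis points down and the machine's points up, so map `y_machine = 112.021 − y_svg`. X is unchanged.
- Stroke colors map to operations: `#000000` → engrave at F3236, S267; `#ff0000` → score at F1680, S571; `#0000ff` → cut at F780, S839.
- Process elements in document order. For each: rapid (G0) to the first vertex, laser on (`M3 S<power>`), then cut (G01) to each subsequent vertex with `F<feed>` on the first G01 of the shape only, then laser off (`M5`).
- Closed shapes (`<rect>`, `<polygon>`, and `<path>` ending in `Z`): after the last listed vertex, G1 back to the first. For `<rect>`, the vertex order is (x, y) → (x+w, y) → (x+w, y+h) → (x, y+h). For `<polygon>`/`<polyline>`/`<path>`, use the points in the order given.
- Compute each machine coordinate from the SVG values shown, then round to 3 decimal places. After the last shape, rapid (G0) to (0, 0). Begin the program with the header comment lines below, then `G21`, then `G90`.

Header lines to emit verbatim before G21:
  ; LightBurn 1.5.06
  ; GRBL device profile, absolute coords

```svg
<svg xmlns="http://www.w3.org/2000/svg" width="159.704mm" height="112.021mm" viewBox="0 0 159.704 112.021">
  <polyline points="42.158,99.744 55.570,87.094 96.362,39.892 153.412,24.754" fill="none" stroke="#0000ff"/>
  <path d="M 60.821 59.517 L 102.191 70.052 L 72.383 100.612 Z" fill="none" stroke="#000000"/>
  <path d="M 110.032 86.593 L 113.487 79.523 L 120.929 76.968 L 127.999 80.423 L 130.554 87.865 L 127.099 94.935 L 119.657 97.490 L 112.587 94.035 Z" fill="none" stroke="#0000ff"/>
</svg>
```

Since the viewBox matches the mm dimensions, user units are millimetres directly. The only transform is the Y-flip y_m = 112.021 − y_svg.

Shape 1 is a open polyline drawn with `<polyline>`. Its stroke #0000ff means cut at S839, F780. After flipping Y the toolpath is (42.158,12.277) → (55.570,24.927) → (96.362,72.129) → (153.412,87.267).

Shape 2 is a regular polygon drawn with `<path>`. Its stroke #000000 means engrave at S267, F3236. After flipping Y the toolpath is (60.821,52.504) → (102.191,41.969) → (72.383,11.409) → (60.821,52.504), returning to the start.

Shape 3 is a regular polygon drawn with `<path>`. Its stroke #0000ff means cut at S839, F780. After flipping Y the toolpath is (110.032,25.428) → (113.487,32.498) → (120.929,35.053) → (127.999,31.598) → (130.554,24.156) → (127.099,17.086) → (119.657,14.531) → (112.587,17.986) → (110.032,25.428), returning to the start.

; LightBurn 1.5.06
; GRBL device profile, absolute coords
G21
G90
G0 X42.158 Y12.277
M3 S839
G01 X55.570 Y24.927 F780
G01 X96.362 Y72.129
G01 X153.412 Y87.267
M5
G0 X60.821 Y52.504
M3 S267
G01 X102.191 Y41.969 F3236
G01 X72.383 Y11.409
G01 X60.821 Y52.504
M5
G0 X110.032 Y25.428
M3 S839
G01 X113.487 Y32.498 F780
G01 X120.929 Y35.053
G01 X127.999 Y31.598
G01 X130.554 Y24.156
G01 X127.099 Y17.086
G01 X119.657 Y14.531
G01 X112.587 Y17.986
G01 X110.032 Y25.428
M5
G0 X0.000 Y0.000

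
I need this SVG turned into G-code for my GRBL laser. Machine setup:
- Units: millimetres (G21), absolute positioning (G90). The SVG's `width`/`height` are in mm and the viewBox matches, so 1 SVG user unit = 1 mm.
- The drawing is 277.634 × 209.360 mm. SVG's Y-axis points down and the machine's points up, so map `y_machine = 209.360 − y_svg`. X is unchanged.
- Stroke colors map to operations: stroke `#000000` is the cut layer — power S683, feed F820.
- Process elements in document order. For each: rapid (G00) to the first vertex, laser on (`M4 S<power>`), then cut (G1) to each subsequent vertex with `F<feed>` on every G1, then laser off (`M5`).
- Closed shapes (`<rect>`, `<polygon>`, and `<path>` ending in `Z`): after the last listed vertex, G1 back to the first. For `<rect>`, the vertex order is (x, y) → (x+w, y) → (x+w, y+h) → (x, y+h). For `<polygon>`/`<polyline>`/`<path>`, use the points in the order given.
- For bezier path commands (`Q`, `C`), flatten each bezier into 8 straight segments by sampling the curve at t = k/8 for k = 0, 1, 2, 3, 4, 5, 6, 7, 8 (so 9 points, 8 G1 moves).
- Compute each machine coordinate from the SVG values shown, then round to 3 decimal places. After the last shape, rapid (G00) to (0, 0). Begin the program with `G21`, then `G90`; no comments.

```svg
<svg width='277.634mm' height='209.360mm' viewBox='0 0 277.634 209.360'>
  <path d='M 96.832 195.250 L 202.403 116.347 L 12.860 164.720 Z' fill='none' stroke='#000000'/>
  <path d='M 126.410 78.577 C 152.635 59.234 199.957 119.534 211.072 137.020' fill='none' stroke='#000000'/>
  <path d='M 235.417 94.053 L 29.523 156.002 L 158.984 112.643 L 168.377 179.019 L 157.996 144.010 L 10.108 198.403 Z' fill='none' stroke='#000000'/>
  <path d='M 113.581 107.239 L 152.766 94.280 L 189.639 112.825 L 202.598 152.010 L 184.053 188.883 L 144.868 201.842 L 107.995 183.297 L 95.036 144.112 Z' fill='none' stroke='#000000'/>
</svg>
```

1 u = 1 mm; y_m = 209.360 − y.

[1] `<path>` closed polygon, #000000→cut S683 F820: (96.832,14.110) → (202.403,93.013) → (12.860,44.640) → (96.832,14.110) (closed)

[2] `<path>` cubic bezier, #000000→cut S683 F820: (126.410,130.783) → (137.121,134.543) → (149.139,132.271) → (161.792,125.402) → (174.407,115.372) → (186.315,103.616) → (196.842,91.569) → (205.319,80.665) → (211.072,72.340)

[3] `<path>` closed polygon, #000000→cut S683 F820: (235.417,115.307) → (29.523,53.358) → (158.984,96.717) → (168.377,30.341) → (157.996,65.350) → (10.108,10.957) → (235.417,115.307) (closed)

[4] `<path>` regular polygon, #000000→cut S683 F820: (113.581,102.121) → (152.766,115.080) → (189.639,96.535) → (202.598,57.350) → (184.053,20.477) → (144.868,7.518) → (107.995,26.063) → (95.036,65.248) → (113.581,102.121) (closed)

G21
G90
G00 X96.832 Y14.110
M4 S683
G1 X202.403 Y93.013 F820
G1 X12.860 Y44.640 F820
G1 X96.832 Y14.110 F820
M5
G00 X126.410 Y130.783
M4 S683
G1 X137.121 Y134.543 F820
G1 X149.139 Y132.271 F820
G1 X161.792 Y125.402 F820
G1 X174.407 Y115.372 F820
G1 X186.315 Y103.616 F820
G1 X196.842 Y91.569 F820
G1 X205.319 Y80.665 F820
G1 X211.072 Y72.340 F820
M5
G00 X235.417 Y115.307
M4 S683
G1 X29.523 Y53.358 F820
G1 X158.984 Y96.717 F820
G1 X168.377 Y30.341 F820
G1 X157.996 Y65.350 F820
G1 X10.108 Y10.957 F820
G1 X235.417 Y115.307 F820
M5
G00 X113.581 Y102.121
M4 S683
G1 X152.766 Y115.080 F820
G1 X189.639 Y96.535 F820
G1 X202.598 Y57.350 F820
G1 X184.053 Y20.477 F820
G1 X144.868 Y7.518 F820
G1 X107.995 Y26.063 F820
G1 X95.036 Y65.248 F820
G1 X113.581 Y102.121 F820
M5
G00 X0.000 Y0.000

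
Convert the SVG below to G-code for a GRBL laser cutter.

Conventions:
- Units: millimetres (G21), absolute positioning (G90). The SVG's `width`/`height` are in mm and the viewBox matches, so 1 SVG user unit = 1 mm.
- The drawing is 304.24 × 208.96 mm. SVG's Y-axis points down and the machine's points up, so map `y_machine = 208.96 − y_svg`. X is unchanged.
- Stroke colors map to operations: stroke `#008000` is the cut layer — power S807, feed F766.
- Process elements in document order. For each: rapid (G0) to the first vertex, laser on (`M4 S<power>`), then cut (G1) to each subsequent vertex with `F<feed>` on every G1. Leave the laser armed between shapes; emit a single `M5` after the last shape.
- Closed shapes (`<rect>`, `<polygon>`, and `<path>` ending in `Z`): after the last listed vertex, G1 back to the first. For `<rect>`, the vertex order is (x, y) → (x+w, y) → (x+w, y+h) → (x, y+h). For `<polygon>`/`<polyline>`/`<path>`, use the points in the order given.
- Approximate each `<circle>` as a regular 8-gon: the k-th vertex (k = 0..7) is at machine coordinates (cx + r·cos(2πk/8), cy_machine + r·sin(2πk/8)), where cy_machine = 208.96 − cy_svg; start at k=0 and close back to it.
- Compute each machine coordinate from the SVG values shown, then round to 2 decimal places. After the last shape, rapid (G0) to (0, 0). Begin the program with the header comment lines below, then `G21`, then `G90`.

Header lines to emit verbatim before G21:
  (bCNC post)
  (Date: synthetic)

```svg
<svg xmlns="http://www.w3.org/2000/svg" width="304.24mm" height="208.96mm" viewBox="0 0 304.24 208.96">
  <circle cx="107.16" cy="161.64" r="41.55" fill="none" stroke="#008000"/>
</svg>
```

1 u = 1 mm; y_m = 208.96 − y.

[1] `<circle>` circle, #008000→cut S807 F766: (148.71,47.32) → (136.54,76.70) → (107.16,88.87) → (77.78,76.70) → (65.61,47.32) → (77.78,17.94) → (107.16,5.77) → (136.54,17.94) → (148.71,47.32) (closed)

(bCNC post)
(Date: synthetic)
G21
G90
G0 X148.71 Y47.32
M4 S807
G1 X136.54 Y76.70 F766
G1 X107.16 Y88.87 F766
G1 X77.78 Y76.70 F766
G1 X65.61 Y47.32 F766
G1 X77.78 Y17.94 F766
G1 X107.16 Y5.77 F766
G1 X136.54 Y17.94 F766
G1 X148.71 Y47.32 F766
M5
G0 X0.00 Y0.00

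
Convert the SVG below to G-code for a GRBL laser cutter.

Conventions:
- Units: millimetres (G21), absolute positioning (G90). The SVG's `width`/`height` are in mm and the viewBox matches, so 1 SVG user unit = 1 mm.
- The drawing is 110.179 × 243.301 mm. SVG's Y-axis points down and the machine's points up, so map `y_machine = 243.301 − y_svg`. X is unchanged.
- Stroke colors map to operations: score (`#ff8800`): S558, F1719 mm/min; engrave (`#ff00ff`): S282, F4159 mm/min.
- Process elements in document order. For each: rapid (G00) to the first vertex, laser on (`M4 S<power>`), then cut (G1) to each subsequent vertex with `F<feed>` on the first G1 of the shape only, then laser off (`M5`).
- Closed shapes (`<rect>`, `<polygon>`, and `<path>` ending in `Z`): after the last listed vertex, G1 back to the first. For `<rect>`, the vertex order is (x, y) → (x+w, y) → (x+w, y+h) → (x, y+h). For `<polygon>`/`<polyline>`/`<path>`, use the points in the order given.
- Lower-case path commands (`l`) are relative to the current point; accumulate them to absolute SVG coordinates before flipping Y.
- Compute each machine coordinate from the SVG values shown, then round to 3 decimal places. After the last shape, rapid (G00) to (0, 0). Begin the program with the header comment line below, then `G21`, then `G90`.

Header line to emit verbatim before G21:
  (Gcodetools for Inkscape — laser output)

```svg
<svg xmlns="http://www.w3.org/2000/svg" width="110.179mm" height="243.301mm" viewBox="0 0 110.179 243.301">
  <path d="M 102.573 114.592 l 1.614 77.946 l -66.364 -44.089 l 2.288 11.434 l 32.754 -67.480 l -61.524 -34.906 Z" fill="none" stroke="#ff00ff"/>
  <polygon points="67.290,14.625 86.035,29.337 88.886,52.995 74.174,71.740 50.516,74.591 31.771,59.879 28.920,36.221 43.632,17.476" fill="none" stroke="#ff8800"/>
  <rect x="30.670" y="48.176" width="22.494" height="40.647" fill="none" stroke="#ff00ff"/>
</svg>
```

(Gcodetools for Inkscape — laser output)
G21
G90
G00 X102.573 Y128.709
M4 S282
G1 X104.187 Y50.763 F4159
G1 X37.823 Y94.852
G1 X40.111 Y83.418
G1 X72.865 Y150.898
G1 X11.341 Y185.804
G1 X102.573 Y128.709
M5
G00 X67.290 Y228.676
M4 S558
G1 X86.035 Y213.964 F1719
G1 X88.886 Y190.306
G1 X74.174 Y171.561
G1 X50.516 Y168.710
G1 X31.771 Y183.422
G1 X28.920 Y207.080
G1 X43.632 Y225.825
G1 X67.290 Y228.676
M5
G00 X30.670 Y195.125
M4 S282
G1 X53.164 Y195.125 F4159
G1 X53.164 Y154.478
G1 X30.670 Y154.478
G1 X30.670 Y195.125
M5
G00 X0.000 Y0.000

viewBox `0 0 110.179 243.301` with mm width/height → 1 unit = 1 mm. Flip: y_m = 243.301 − y_svg.

**Shape 1** — `<path>` closed polygon, stroke `#ff00ff` → engrave (S282, F4159). Machine vertices: (102.573,128.709) → (104.187,50.763) → (37.823,94.852) → (40.111,83.418) → (72.865,150.898) → (11.341,185.804) → (102.573,128.709). Closed: final G1 returns to the first vertex.

**Shape 2** — `<polygon>` regular polygon, stroke `#ff8800` → score (S558, F1719). Machine vertices: (67.290,228.676) → (86.035,213.964) → (88.886,190.306) → (74.174,171.561) → (50.516,168.710) → (31.771,183.422) → (28.920,207.080) → (43.632,225.825) → (67.290,228.676). Closed: final G1 returns to the first vertex.

**Shape 3** — `<rect>` rectangle, stroke `#ff00ff` → engrave (S282, F4159). Machine vertices: (30.670,195.125) → (53.164,195.125) → (53.164,154.478) → (30.670,154.478) → (30.670,195.125). Closed: final G1 returns to the first vertex.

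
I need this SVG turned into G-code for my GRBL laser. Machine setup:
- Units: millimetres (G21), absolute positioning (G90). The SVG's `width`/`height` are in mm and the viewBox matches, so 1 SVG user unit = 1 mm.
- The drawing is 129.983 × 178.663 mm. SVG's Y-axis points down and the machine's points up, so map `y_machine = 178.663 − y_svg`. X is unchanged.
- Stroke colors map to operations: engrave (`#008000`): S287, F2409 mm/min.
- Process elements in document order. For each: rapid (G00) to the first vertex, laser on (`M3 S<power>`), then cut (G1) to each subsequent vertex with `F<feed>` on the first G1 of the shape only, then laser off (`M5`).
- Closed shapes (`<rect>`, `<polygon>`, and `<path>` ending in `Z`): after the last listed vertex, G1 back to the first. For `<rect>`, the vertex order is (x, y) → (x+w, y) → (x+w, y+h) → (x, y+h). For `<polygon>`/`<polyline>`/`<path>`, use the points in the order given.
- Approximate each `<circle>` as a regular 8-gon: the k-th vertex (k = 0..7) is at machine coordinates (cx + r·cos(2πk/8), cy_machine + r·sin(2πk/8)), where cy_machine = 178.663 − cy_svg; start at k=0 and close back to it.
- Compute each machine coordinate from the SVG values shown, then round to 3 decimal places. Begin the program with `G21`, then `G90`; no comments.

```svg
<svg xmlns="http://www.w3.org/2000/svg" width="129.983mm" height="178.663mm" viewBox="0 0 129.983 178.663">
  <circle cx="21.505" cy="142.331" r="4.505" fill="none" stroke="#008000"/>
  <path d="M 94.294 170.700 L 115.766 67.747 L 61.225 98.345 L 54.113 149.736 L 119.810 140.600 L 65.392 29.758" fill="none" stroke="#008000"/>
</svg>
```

Since the viewBox matches the mm dimensions, user units are millimetres directly. The only transform is the Y-flip y_m = 178.663 − y_svg.

Shape 1 is a circle drawn with `<circle>`. Its stroke #008000 means engrave at S287, F2409. After flipping Y the toolpath is (26.010,36.332) → (24.691,39.518) → (21.505,40.837) → (18.319,39.518) → (17.000,36.332) → (18.319,33.146) → (21.505,31.827) → (24.691,33.146) → (26.010,36.332), returning to the start.

Shape 2 is a open polyline drawn with `<path>`. Its stroke #008000 means engrave at S287, F2409. After flipping Y the toolpath is (94.294,7.963) → (115.766,110.916) → (61.225,80.318) → (54.113,28.927) → (119.810,38.063) → (65.392,148.905).

G21
G90
G00 X26.010 Y36.332
M3 S287
G1 X24.691 Y39.518 F2409
G1 X21.505 Y40.837
G1 X18.319 Y39.518
G1 X17.000 Y36.332
G1 X18.319 Y33.146
G1 X21.505 Y31.827
G1 X24.691 Y33.146
G1 X26.010 Y36.332
M5
G00 X94.294 Y7.963
M3 S287
G1 X115.766 Y110.916 F2409
G1 X61.225 Y80.318
G1 X54.113 Y28.927
G1 X119.810 Y38.063
G1 X65.392 Y148.905
M5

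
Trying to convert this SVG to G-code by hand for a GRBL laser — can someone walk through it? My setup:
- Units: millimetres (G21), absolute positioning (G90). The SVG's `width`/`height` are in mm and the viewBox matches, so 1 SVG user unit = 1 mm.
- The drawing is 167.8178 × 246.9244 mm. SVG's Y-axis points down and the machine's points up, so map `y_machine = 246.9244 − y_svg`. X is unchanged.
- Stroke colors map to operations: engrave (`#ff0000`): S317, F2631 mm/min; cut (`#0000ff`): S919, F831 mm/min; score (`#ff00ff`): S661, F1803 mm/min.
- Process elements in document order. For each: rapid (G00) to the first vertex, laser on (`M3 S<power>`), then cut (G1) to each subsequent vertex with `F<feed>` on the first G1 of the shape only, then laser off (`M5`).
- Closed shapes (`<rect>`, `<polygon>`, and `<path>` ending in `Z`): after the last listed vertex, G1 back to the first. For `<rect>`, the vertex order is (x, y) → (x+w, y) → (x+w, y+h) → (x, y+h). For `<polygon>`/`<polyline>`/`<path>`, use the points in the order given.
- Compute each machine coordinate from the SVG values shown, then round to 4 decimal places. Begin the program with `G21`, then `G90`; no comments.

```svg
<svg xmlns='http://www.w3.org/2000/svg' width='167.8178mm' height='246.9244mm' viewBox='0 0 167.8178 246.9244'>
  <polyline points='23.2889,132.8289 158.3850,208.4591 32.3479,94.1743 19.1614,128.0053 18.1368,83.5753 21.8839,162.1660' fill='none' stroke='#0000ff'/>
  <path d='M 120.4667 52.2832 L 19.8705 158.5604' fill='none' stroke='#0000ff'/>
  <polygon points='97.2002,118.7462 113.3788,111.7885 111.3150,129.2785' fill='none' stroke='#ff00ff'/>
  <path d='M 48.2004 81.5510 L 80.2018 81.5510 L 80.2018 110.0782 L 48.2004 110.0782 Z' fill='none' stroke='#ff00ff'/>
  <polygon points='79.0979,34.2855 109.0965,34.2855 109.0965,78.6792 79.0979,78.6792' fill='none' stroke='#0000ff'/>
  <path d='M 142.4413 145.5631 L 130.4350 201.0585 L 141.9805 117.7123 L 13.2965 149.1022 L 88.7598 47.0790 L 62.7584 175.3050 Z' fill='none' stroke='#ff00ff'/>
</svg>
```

G21
G90
G00 X23.2889 Y114.0955
M3 S919
G1 X158.3850 Y38.4653 F831
G1 X32.3479 Y152.7501
G1 X19.1614 Y118.9191
G1 X18.1368 Y163.3491
G1 X21.8839 Y84.7584
M5
G00 X120.4667 Y194.6412
M3 S919
G1 X19.8705 Y88.3640 F831
M5
G00 X97.2002 Y128.1782
M3 S661
G1 X113.3788 Y135.1359 F1803
G1 X111.3150 Y117.6459
G1 X97.2002 Y128.1782
M5
G00 X48.2004 Y165.3734
M3 S661
G1 X80.2018 Y165.3734 F1803
G1 X80.2018 Y136.8462
G1 X48.2004 Y136.8462
G1 X48.2004 Y165.3734
M5
G00 X79.0979 Y212.6389
M3 S919
G1 X109.0965 Y212.6389 F831
G1 X109.0965 Y168.2452
G1 X79.0979 Y168.2452
G1 X79.0979 Y212.6389
M5
G00 X142.4413 Y101.3613
M3 S661
G1 X130.4350 Y45.8659 F1803
G1 X141.9805 Y129.2121
G1 X13.2965 Y97.8222
G1 X88.7598 Y199.8454
G1 X62.7584 Y71.6194
G1 X142.4413 Y101.3613
M5

viewBox `0 0 167.8178 246.9244` with mm width/height → 1 unit = 1 mm. Flip: y_m = 246.9244 − y_svg.

**Shape 1** — `<polyline>` open polyline, stroke `#0000ff` → cut (S919, F831). Machine vertices: (23.2889,114.0955) → (158.3850,38.4653) → (32.3479,152.7501) → (19.1614,118.9191) → (18.1368,163.3491) → (21.8839,84.7584). Open path.

**Shape 2** — `<path>` line segment, stroke `#0000ff` → cut (S919, F831). Machine vertices: (120.4667,194.6412) → (19.8705,88.3640). Open path.

**Shape 3** — `<polygon>` regular polygon, stroke `#ff00ff` → score (S661, F1803). Machine vertices: (97.2002,128.1782) → (113.3788,135.1359) → (111.3150,117.6459) → (97.2002,128.1782). Closed: final G1 returns to the first vertex.

**Shape 4** — `<path>` rectangle, stroke `#ff00ff` → score (S661, F1803). Machine vertices: (48.2004,165.3734) → (80.2018,165.3734) → (80.2018,136.8462) → (48.2004,136.8462) → (48.2004,165.3734). Closed: final G1 returns to the first vertex.

**Shape 5** — `<polygon>` rectangle, stroke `#0000ff` → cut (S919, F831). Machine vertices: (79.0979,212.6389) → (109.0965,212.6389) → (109.0965,168.2452) → (79.0979,168.2452) → (79.0979,212.6389). Closed: final G1 returns to the first vertex.

**Shape 6** — `<path>` closed polygon, stroke `#ff00ff` → score (S661, F1803). Machine vertices: (142.4413,101.3613) → (130.4350,45.8659) → (141.9805,129.2121) → (13.2965,97.8222) → (88.7598,199.8454) → (62.7584,71.6194) → (142.4413,101.3613). Closed: final G1 returns to the first vertex.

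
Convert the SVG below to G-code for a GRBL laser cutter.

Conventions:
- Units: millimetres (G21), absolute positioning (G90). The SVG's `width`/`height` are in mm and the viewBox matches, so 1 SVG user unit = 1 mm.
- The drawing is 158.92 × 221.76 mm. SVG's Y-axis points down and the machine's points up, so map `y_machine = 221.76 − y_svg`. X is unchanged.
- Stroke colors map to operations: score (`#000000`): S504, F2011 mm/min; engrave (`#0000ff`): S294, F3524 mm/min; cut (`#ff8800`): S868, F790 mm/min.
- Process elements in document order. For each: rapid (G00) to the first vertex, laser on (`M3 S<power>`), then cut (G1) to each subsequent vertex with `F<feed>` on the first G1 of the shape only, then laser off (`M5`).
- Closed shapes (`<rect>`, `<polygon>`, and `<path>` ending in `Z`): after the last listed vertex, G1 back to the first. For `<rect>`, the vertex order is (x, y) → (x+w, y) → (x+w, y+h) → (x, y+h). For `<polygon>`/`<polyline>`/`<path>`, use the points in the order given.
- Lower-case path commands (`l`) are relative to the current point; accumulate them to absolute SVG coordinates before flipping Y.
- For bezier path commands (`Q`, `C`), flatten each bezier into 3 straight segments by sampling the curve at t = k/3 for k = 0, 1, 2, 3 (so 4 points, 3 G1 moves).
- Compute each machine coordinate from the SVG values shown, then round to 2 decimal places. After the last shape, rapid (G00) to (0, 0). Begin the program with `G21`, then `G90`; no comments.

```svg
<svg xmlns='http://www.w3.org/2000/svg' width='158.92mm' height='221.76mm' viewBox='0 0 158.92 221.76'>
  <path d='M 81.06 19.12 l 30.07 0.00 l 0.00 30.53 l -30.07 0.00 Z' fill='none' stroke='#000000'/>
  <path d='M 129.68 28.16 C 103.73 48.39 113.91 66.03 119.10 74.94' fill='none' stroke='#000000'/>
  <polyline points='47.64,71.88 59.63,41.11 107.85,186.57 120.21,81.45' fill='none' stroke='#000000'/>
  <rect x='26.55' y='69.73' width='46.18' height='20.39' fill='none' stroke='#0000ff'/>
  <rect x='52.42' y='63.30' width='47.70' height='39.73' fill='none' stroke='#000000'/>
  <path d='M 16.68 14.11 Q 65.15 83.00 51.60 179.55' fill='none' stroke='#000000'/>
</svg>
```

1 u = 1 mm; y_m = 221.76 − y.

[1] `<path>` rectangle, #000000→score S504 F2011: (81.06,202.64) → (111.13,202.64) → (111.13,172.11) → (81.06,172.11) → (81.06,202.64) (closed)

[2] `<path>` cubic bezier, #000000→score S504 F2011: (129.68,193.60) → (114.25,174.46) → (113.77,158.41) → (119.10,146.82)

[3] `<polyline>` open polyline, #000000→score S504 F2011: (47.64,149.88) → (59.63,180.65) → (107.85,35.19) → (120.21,140.31)

[4] `<rect>` rectangle, #0000ff→engrave S294 F3524: (26.55,152.03) → (72.73,152.03) → (72.73,131.64) → (26.55,131.64) → (26.55,152.03) (closed)

[5] `<rect>` rectangle, #000000→score S504 F2011: (52.42,158.46) → (100.12,158.46) → (100.12,118.73) → (52.42,118.73) → (52.42,158.46) (closed)

[6] `<path>` quadratic bezier, #000000→score S504 F2011: (16.68,207.65) → (42.10,158.65) → (53.74,103.50) → (51.60,42.21)

G21
G90
G00 X81.06 Y202.64
M3 S504
G1 X111.13 Y202.64 F2011
G1 X111.13 Y172.11
G1 X81.06 Y172.11
G1 X81.06 Y202.64
M5
G00 X129.68 Y193.60
M3 S504
G1 X114.25 Y174.46 F2011
G1 X113.77 Y158.41
G1 X119.10 Y146.82
M5
G00 X47.64 Y149.88
M3 S504
G1 X59.63 Y180.65 F2011
G1 X107.85 Y35.19
G1 X120.21 Y140.31
M5
G00 X26.55 Y152.03
M3 S294
G1 X72.73 Y152.03 F3524
G1 X72.73 Y131.64
G1 X26.55 Y131.64
G1 X26.55 Y152.03
M5
G00 X52.42 Y158.46
M3 S504
G1 X100.12 Y158.46 F2011
G1 X100.12 Y118.73
G1 X52.42 Y118.73
G1 X52.42 Y158.46
M5
G00 X16.68 Y207.65
M3 S504
G1 X42.10 Y158.65 F2011
G1 X53.74 Y103.50
G1 X51.60 Y42.21
M5
G00 X0.00 Y0.00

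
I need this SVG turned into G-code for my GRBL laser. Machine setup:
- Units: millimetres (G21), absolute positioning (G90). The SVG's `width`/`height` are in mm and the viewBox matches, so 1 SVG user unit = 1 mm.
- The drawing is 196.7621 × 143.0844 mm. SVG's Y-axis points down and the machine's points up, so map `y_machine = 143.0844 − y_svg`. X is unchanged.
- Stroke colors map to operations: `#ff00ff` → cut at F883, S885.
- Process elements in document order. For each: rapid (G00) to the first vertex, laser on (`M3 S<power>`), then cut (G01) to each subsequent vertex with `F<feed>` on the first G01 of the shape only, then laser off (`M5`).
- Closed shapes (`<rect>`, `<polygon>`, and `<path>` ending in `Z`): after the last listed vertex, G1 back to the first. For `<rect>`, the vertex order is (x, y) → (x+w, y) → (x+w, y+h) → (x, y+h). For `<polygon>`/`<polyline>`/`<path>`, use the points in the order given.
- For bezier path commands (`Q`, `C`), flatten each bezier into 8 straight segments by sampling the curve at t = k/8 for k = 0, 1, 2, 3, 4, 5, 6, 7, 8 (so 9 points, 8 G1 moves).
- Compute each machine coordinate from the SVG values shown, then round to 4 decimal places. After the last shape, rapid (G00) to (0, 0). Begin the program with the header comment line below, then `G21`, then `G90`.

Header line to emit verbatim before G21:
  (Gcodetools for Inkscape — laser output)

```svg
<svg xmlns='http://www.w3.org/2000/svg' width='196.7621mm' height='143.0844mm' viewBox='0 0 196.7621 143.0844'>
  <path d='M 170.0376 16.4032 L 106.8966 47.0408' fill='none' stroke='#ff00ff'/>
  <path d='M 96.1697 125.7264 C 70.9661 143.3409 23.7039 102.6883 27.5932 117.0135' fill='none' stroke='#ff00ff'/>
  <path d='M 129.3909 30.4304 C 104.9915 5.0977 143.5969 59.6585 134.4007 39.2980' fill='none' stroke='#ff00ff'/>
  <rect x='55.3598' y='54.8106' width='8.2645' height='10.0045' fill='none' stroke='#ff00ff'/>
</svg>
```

(Gcodetools for Inkscape — laser output)
G21
G90
G00 X170.0376 Y126.6812
M3 S885
G01 X106.8966 Y96.0436 F883
M5
G00 X96.1697 Y17.3580
M3 S885
G01 X85.8273 Y13.2627 F883
G01 X74.2749 Y13.3028
G01 X62.3704 Y16.1512
G01 X50.9716 Y20.4810
G01 X40.9366 Y24.9649
G01 X33.1232 Y28.2759
G01 X28.3895 Y29.0869
G01 X27.5932 Y26.0709
M5
G00 X129.3909 Y112.6540
M3 S885
G01 X122.9781 Y118.7111 F883
G01 X121.1734 Y119.0925
G01 X122.6784 Y115.6123
G01 X126.1946 Y110.0848
G01 X130.4234 Y104.3242
G01 X134.0664 Y100.1448
G01 X135.8250 Y99.3608
G01 X134.4007 Y103.7864
M5
G00 X55.3598 Y88.2738
M3 S885
G01 X63.6243 Y88.2738 F883
G01 X63.6243 Y78.2693
G01 X55.3598 Y78.2693
G01 X55.3598 Y88.2738
M5
G00 X0.0000 Y0.0000

Since the viewBox matches the mm dimensions, user units are millimetres directly. The only transform is the Y-flip y_m = 143.0844 − y_svg.

Shape 1 is a line segment drawn with `<path>`. Its stroke #ff00ff means cut at S885, F883. After flipping Y the toolpath is (170.0376,126.6812) → (106.8966,96.0436).

Shape 2 is a cubic bezier drawn with `<path>`. Its stroke #ff00ff means cut at S885, F883. After flipping Y the toolpath is (96.1697,17.3580) → (85.8273,13.2627) → (74.2749,13.3028) → (62.3704,16.1512) → (50.9716,20.4810) → (40.9366,24.9649) → (33.1232,28.2759) → (28.3895,29.0869) → (27.5932,26.0709).

Shape 3 is a cubic bezier drawn with `<path>`. Its stroke #ff00ff means cut at S885, F883. After flipping Y the toolpath is (129.3909,112.6540) → (122.9781,118.7111) → (121.1734,119.0925) → (122.6784,115.6123) → (126.1946,110.0848) → (130.4234,104.3242) → (134.0664,100.1448) → (135.8250,99.3608) → (134.4007,103.7864).

Shape 4 is a rectangle drawn with `<rect>`. Its stroke #ff00ff means cut at S885, F883. After flipping Y the toolpath is (55.3598,88.2738) → (63.6243,88.2738) → (63.6243,78.2693) → (55.3598,78.2693) → (55.3598,88.2738), returning to the start.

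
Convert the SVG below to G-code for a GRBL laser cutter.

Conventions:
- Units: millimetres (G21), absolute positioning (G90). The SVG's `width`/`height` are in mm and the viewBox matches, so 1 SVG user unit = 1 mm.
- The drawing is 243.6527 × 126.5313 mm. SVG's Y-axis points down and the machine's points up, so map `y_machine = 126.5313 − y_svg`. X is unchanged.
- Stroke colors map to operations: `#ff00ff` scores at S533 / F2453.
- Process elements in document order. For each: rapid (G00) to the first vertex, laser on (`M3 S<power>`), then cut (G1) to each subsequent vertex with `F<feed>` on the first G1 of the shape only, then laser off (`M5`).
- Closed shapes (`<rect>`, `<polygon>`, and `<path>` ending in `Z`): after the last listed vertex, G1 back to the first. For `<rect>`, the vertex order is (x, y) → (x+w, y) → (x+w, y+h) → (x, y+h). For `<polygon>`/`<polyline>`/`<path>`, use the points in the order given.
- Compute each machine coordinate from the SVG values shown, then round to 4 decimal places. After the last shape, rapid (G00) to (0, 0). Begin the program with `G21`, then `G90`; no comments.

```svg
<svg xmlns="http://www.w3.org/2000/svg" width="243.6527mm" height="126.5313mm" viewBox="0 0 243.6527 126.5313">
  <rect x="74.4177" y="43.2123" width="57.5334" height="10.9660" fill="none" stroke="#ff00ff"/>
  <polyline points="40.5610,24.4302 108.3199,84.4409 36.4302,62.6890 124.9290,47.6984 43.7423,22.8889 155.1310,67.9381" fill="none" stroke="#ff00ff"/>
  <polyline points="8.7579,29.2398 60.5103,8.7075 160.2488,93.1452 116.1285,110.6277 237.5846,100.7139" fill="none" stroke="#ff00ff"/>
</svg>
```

G21
G90
G00 X74.4177 Y83.3190
M3 S533
G1 X131.9511 Y83.3190 F2453
G1 X131.9511 Y72.3530
G1 X74.4177 Y72.3530
G1 X74.4177 Y83.3190
M5
G00 X40.5610 Y102.1011
M3 S533
G1 X108.3199 Y42.0904 F2453
G1 X36.4302 Y63.8423
G1 X124.9290 Y78.8329
G1 X43.7423 Y103.6424
G1 X155.1310 Y58.5932
M5
G00 X8.7579 Y97.2915
M3 S533
G1 X60.5103 Y117.8238 F2453
G1 X160.2488 Y33.3861
G1 X116.1285 Y15.9036
G1 X237.5846 Y25.8174
M5
G00 X0.0000 Y0.0000

viewBox `0 0 243.6527 126.5313` with mm width/height → 1 unit = 1 mm. Flip: y_m = 126.5313 − y_svg.

**Shape 1** — `<rect>` rectangle, stroke `#ff00ff` → score (S533, F2453). Machine vertices: (74.4177,83.3190) → (131.9511,83.3190) → (131.9511,72.3530) → (74.4177,72.3530) → (74.4177,83.3190). Closed: final G1 returns to the first vertex.

**Shape 2** — `<polyline>` open polyline, stroke `#ff00ff` → score (S533, F2453). Machine vertices: (40.5610,102.1011) → (108.3199,42.0904) → (36.4302,63.8423) → (124.9290,78.8329) → (43.7423,103.6424) → (155.1310,58.5932). Open path.

**Shape 3** — `<polyline>` open polyline, stroke `#ff00ff` → score (S533, F2453). Machine vertices: (8.7579,97.2915) → (60.5103,117.8238) → (160.2488,33.3861) → (116.1285,15.9036) → (237.5846,25.8174). Open path.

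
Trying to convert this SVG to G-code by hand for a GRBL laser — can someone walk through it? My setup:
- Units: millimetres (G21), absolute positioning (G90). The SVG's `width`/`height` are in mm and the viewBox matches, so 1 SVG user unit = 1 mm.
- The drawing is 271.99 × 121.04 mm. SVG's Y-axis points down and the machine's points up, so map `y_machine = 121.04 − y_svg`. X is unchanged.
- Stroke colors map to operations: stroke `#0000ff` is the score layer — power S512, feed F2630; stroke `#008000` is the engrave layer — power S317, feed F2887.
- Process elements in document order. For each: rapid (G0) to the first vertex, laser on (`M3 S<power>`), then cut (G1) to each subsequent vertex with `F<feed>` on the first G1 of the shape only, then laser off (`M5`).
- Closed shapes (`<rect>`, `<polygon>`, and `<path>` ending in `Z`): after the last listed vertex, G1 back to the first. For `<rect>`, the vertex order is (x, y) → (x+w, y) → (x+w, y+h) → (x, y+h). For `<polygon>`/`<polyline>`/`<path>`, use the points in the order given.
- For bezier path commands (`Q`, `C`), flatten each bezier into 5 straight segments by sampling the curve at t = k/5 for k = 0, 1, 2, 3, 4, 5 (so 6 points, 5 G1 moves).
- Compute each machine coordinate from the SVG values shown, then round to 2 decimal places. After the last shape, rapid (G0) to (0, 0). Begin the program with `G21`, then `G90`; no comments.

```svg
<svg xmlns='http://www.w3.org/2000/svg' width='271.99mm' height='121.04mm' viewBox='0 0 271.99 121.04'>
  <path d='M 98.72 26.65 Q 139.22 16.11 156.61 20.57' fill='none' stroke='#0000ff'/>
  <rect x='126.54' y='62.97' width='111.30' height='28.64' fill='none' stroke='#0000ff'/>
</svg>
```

G21
G90
G0 X98.72 Y94.39
M3 S512
G1 X114.00 Y98.01 F2630
G1 X127.42 Y100.42
G1 X139.00 Y101.64
G1 X148.73 Y101.65
G1 X156.61 Y100.47
M5
G0 X126.54 Y58.07
M3 S512
G1 X237.84 Y58.07 F2630
G1 X237.84 Y29.43
G1 X126.54 Y29.43
G1 X126.54 Y58.07
M5
G0 X0.00 Y0.00

viewBox `0 0 271.99 121.04` with mm width/height → 1 unit = 1 mm. Flip: y_m = 121.04 − y_svg.

**Shape 1** — `<path>` quadratic bezier, stroke `#0000ff` → score (S512, F2630). Control points (SVG): P0=(98.72,26.65), P1=(139.22,16.11), P2=(156.61,20.57); sampled at t=k/5. Machine vertices: (98.72,94.39) → (114.00,98.01) → (127.42,100.42) → (139.00,101.64) → (148.73,101.65) → (156.61,100.47). Open path.

**Shape 2** — `<rect>` rectangle, stroke `#0000ff` → score (S512, F2630). Machine vertices: (126.54,58.07) → (237.84,58.07) → (237.84,29.43) → (126.54,29.43) → (126.54,58.07). Closed: final G1 returns to the first vertex.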